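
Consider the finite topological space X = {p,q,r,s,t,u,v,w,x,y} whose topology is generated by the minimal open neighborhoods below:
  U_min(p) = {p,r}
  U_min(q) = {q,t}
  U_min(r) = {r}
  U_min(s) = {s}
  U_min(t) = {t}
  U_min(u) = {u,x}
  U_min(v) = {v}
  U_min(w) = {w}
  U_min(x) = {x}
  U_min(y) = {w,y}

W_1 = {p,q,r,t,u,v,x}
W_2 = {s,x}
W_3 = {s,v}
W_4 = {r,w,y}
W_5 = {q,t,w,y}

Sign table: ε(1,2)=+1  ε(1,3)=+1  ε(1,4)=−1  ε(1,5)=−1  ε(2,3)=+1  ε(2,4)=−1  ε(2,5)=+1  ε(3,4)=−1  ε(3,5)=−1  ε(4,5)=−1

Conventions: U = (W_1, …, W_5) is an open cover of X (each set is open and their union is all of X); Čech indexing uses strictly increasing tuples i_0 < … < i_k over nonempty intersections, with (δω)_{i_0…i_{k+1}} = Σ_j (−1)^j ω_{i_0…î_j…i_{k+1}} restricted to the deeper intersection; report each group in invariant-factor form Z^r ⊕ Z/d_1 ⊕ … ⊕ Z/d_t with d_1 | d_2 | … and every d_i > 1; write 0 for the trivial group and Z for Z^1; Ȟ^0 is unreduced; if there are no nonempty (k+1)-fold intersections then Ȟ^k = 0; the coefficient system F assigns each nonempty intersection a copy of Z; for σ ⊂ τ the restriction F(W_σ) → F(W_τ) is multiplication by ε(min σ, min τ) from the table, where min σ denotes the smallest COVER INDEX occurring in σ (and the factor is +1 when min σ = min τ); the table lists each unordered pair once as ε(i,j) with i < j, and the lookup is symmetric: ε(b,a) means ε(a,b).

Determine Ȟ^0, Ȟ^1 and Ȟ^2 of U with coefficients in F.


intersection data:
  W12={x} W13={v} W14={r} W15={q,t} W23={s} W45={w,y}
C dims 5,6; δ0: rk 5, SNF 1^4·2
Ȟ^0 = (5 − 5) − 0 = 0, so Ȟ^0 ≅ 0
Ȟ^1 = (6 − 0) − 5 = 1 plus torsion [2], so Ȟ^1 ≅ Z ⊕ Z/2
Ȟ^2 = (0 − 0) − 0 = 0, so Ȟ^2 ≅ 0

Ȟ^0 ≅ 0,  Ȟ^1 ≅ Z ⊕ Z/2,  Ȟ^2 ≅ 0


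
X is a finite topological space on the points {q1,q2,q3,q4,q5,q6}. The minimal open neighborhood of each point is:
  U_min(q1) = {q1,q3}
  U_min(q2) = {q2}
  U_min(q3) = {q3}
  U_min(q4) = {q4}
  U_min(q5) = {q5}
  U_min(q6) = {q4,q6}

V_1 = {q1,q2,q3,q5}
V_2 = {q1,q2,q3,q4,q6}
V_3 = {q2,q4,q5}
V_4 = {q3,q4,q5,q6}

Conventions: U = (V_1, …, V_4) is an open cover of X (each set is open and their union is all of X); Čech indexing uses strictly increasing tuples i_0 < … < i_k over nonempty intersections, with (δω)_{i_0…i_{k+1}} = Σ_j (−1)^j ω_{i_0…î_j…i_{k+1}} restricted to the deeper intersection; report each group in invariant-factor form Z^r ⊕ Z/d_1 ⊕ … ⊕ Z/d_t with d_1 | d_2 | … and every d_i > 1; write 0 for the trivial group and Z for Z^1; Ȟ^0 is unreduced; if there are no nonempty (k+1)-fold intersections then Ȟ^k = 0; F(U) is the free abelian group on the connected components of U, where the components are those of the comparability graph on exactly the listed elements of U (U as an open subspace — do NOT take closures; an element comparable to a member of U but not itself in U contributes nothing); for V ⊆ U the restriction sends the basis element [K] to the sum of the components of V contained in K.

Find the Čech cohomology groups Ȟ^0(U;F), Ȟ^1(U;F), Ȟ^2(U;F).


Ȟ^0 = Z^4,  Ȟ^1 = 0,  Ȟ^2 = 0

intersection data:
  V12={q1,q2,q3} V13={q2,q5} V14={q3,q5} V23={q2,q4} V24={q3,q4,q6} V34={q4,q5}
  V123={q2} V124={q3} V134={q5} V234={q4}
components per intersection:
  V1: {q1,q3} {q2} {q5}
  V2: {q1,q3} {q2} {q4,q6}
  V3: {q2} {q4} {q5}
  V4: {q3} {q4,q6} {q5}
  V12: {q1,q3} {q2}
  V13: {q2} {q5}
  V14: {q3} {q5}
  V23: {q2} {q4}
  V24: {q3} {q4,q6}
  V34: {q4} {q5}
  V123: {q2}
  V124: {q3}
  V134: {q5}
  V234: {q4}
C dims 12,12,4; δ0: rk 8, SNF 1^8; δ1: rk 4, SNF 1^4
Ȟ^0 = (12 − 8) − 0 = 4, so Ȟ^0 ≅ Z^4
Ȟ^1 = (12 − 4) − 8 = 0, so Ȟ^1 ≅ 0
Ȟ^2 = (4 − 0) − 4 = 0, so Ȟ^2 ≅ 0


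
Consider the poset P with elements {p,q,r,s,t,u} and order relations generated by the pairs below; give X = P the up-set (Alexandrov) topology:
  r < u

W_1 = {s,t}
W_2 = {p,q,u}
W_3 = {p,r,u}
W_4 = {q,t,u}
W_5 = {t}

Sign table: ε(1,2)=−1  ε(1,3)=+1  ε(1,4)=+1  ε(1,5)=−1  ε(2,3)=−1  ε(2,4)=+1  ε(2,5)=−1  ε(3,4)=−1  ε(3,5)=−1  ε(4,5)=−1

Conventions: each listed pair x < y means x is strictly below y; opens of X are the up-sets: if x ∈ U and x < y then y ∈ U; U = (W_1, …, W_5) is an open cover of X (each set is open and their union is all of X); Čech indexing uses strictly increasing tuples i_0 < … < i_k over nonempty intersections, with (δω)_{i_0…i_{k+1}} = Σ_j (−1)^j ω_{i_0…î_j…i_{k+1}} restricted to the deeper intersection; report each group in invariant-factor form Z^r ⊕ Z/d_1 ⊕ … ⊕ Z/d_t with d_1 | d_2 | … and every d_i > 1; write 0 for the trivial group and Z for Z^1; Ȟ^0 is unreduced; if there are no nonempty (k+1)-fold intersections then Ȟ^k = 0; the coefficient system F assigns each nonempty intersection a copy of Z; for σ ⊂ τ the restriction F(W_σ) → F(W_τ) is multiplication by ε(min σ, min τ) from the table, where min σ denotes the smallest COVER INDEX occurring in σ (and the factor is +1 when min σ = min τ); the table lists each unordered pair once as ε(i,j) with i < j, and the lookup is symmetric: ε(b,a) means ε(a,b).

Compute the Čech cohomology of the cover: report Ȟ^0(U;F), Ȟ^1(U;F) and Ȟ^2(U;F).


nonempty intersections:
  W14={t} W15={t} W23={p,u} W24={q,u} W34={u} W45={t}
  W145={t} W234={u}
C dims 5,6,2; δ0: rk 4, SNF 1^4; δ1: rk 2, SNF 1^2
Ȟ^0: (5−4)−0=1 ⇒ Z
Ȟ^1: (6−2)−4=0 ⇒ 0
Ȟ^2: (2−0)−2=0 ⇒ 0

Ȟ^0(U;F) ≅ Z, Ȟ^1(U;F) ≅ 0, Ȟ^2(U;F) ≅ 0


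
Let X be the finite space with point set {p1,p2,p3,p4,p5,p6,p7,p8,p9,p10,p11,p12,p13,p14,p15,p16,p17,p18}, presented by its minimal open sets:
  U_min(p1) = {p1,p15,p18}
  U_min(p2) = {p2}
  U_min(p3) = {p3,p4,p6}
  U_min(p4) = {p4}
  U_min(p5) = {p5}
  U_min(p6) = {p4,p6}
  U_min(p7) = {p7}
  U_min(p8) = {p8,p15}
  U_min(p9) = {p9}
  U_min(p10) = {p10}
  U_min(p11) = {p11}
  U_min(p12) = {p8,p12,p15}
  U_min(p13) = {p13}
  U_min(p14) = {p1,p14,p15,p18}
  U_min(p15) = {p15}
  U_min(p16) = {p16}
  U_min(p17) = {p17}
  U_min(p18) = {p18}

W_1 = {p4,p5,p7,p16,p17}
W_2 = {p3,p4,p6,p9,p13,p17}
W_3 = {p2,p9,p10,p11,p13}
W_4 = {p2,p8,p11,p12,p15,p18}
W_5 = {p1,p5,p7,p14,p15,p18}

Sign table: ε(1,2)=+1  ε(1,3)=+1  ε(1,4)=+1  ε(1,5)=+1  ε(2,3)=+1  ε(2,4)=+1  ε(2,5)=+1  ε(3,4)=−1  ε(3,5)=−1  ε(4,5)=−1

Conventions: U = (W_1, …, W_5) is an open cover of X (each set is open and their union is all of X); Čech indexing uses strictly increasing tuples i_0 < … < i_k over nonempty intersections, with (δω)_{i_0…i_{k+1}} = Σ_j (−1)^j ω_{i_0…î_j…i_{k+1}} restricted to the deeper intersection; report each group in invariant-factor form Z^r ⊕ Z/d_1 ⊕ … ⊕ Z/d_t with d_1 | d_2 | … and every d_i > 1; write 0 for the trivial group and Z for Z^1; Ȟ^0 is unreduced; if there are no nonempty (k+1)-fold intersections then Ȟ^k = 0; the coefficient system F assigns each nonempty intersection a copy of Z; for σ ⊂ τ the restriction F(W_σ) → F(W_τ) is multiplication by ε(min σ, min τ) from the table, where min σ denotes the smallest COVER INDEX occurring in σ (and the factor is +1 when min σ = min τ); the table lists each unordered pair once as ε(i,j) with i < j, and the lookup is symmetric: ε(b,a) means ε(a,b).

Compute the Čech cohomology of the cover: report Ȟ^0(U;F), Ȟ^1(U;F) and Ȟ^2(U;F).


Ȟ^0(U;F) ≅ Z; Ȟ^1(U;F) ≅ Z; Ȟ^2(U;F) ≅ 0

nerve of the cover:
  W12={p4,p17} W15={p5,p7} W23={p9,p13} W34={p2,p11} W45={p15,p18}
C dims 5,5; δ0: rk 4, SNF 1^4
Ȟ^0 = (5 − 4) − 0 = 1, so Ȟ^0 ≅ Z
Ȟ^1 = (5 − 0) − 4 = 1, so Ȟ^1 ≅ Z
Ȟ^2 = (0 − 0) − 0 = 0, so Ȟ^2 ≅ 0


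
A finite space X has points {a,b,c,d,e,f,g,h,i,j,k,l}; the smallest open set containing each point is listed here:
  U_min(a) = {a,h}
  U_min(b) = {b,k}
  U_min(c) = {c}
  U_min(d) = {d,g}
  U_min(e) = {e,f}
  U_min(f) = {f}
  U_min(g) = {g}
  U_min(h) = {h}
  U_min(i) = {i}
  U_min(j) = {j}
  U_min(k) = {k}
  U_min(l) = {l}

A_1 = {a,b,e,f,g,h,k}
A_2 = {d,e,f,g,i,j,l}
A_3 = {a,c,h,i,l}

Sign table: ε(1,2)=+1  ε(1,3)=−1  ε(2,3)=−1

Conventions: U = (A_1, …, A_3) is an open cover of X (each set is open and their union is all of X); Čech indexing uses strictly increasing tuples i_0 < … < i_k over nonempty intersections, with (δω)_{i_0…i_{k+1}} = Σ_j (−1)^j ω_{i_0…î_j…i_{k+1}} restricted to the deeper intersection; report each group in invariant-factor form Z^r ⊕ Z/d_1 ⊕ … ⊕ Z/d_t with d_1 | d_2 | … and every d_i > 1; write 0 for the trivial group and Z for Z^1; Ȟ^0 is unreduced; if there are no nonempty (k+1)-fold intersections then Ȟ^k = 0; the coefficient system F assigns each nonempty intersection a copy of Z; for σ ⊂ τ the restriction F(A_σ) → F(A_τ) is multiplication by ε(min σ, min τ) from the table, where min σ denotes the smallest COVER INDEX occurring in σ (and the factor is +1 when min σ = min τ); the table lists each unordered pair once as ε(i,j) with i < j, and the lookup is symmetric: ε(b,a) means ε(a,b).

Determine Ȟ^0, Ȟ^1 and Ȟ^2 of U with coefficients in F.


Ȟ^0 = Z, Ȟ^1 = Z, Ȟ^2 = 0

intersection data:
  A12={e,f,g} A13={a,h} A23={i,l}
C dims 3,3; δ0: rk 2, SNF 1^2
Ȟ^0 = (3 − 2) − 0 = 1, so Ȟ^0 ≅ Z
Ȟ^1 = (3 − 0) − 2 = 1, so Ȟ^1 ≅ Z
Ȟ^2 = (0 − 0) − 0 = 0, so Ȟ^2 ≅ 0


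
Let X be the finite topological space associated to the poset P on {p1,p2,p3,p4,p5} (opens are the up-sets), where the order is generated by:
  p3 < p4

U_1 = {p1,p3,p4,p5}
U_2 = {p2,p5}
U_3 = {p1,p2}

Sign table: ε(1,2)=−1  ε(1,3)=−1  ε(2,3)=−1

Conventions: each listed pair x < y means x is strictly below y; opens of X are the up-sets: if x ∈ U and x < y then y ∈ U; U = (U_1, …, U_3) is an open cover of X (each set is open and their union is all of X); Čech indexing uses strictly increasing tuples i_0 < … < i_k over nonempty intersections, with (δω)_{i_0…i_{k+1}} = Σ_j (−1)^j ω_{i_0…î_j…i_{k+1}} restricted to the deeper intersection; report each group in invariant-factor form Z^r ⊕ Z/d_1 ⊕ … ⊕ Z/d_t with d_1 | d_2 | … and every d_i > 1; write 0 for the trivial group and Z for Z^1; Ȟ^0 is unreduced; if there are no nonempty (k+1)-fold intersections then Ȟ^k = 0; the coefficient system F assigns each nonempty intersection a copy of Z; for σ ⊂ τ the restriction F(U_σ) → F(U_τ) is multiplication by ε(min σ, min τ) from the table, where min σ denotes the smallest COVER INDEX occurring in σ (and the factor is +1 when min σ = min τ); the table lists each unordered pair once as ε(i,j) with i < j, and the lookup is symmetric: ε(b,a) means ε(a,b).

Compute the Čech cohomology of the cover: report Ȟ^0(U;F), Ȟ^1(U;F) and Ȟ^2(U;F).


nonempty intersections:
  U12={p5} U13={p1} U23={p2}
C dims 3,3; δ0: rk 3, SNF 1^2·2
Ȟ^0: (3−3)−0=0 ⇒ 0
Ȟ^1: (3−0)−3=0 plus torsion [2] ⇒ Z/2
Ȟ^2: (0−0)−0=0 ⇒ 0

Ȟ^0 = 0, Ȟ^1 = Z/2, Ȟ^2 = 0


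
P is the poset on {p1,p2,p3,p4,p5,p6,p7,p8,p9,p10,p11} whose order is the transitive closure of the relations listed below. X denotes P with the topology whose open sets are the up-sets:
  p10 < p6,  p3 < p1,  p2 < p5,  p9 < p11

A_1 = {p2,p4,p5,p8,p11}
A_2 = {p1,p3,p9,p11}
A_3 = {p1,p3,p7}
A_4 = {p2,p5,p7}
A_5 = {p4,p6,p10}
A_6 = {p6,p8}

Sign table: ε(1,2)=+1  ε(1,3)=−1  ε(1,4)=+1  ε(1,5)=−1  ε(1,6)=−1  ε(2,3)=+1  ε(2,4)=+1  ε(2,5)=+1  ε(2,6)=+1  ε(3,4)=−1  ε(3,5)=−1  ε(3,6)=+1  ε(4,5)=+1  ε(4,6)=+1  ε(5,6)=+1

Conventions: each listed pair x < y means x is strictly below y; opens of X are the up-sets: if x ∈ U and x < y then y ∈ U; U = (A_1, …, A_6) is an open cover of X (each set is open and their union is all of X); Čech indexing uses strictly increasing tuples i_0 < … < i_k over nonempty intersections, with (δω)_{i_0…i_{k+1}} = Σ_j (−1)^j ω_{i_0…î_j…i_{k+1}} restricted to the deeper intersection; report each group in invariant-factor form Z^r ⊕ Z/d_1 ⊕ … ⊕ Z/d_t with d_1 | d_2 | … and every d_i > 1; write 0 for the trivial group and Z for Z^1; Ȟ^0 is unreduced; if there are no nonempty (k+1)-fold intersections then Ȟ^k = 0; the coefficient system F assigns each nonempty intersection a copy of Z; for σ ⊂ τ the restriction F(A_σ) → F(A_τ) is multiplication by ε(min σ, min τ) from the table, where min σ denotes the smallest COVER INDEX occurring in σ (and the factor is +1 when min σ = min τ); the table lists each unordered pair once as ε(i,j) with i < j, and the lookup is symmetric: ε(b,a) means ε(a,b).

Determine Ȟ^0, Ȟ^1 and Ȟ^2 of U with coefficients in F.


nonempty overlaps:
  A12={p11} A14={p2,p5} A15={p4} A16={p8} A23={p1,p3} A34={p7} A56={p6}
C dims 6,7; δ0: rk 6, SNF 1^5·2
degree 0: 6−6−0 = 0 → Ȟ^0 ≅ 0
degree 1: 7−0−6 = 1 plus torsion [2] → Ȟ^1 ≅ Z ⊕ Z/2
degree 2: 0−0−0 = 0 → Ȟ^2 ≅ 0

Ȟ^0 = 0,  Ȟ^1 = Z ⊕ Z/2,  Ȟ^2 = 0


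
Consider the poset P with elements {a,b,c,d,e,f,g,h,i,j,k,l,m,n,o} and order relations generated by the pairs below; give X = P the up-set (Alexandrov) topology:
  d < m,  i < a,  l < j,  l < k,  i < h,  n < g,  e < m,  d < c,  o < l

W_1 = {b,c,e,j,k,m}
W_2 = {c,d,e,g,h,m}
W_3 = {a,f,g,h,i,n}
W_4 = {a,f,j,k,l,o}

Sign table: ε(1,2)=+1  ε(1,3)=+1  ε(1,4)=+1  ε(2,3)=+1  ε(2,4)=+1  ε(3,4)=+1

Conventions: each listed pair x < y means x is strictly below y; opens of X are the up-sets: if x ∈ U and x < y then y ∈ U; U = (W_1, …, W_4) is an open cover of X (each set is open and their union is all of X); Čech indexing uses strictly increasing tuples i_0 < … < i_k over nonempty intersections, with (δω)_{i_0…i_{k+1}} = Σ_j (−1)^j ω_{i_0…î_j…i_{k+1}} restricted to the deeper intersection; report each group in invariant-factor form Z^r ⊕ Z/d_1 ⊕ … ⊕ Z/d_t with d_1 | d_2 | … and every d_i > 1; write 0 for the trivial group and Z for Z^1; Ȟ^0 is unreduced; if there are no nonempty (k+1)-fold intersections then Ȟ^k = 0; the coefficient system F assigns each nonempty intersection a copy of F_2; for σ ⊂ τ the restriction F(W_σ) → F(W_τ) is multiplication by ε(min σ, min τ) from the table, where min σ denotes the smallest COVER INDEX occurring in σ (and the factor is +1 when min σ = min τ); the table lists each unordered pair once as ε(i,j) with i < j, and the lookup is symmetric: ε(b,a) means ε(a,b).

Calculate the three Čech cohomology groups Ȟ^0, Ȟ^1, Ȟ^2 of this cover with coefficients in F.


nerve simplices:
  W12={c,e,m} W14={j,k} W23={g,h} W34={a,f}
C dims 4,4; δ0: rk_F2 3
degree 0: 4−3−0 = 1 → Ȟ^0 ≅ Z/2
degree 1: 4−0−3 = 1 → Ȟ^1 ≅ Z/2
degree 2: 0−0−0 = 0 → Ȟ^2 ≅ 0

Ȟ^0 = Z/2; Ȟ^1 = Z/2; Ȟ^2 = 0


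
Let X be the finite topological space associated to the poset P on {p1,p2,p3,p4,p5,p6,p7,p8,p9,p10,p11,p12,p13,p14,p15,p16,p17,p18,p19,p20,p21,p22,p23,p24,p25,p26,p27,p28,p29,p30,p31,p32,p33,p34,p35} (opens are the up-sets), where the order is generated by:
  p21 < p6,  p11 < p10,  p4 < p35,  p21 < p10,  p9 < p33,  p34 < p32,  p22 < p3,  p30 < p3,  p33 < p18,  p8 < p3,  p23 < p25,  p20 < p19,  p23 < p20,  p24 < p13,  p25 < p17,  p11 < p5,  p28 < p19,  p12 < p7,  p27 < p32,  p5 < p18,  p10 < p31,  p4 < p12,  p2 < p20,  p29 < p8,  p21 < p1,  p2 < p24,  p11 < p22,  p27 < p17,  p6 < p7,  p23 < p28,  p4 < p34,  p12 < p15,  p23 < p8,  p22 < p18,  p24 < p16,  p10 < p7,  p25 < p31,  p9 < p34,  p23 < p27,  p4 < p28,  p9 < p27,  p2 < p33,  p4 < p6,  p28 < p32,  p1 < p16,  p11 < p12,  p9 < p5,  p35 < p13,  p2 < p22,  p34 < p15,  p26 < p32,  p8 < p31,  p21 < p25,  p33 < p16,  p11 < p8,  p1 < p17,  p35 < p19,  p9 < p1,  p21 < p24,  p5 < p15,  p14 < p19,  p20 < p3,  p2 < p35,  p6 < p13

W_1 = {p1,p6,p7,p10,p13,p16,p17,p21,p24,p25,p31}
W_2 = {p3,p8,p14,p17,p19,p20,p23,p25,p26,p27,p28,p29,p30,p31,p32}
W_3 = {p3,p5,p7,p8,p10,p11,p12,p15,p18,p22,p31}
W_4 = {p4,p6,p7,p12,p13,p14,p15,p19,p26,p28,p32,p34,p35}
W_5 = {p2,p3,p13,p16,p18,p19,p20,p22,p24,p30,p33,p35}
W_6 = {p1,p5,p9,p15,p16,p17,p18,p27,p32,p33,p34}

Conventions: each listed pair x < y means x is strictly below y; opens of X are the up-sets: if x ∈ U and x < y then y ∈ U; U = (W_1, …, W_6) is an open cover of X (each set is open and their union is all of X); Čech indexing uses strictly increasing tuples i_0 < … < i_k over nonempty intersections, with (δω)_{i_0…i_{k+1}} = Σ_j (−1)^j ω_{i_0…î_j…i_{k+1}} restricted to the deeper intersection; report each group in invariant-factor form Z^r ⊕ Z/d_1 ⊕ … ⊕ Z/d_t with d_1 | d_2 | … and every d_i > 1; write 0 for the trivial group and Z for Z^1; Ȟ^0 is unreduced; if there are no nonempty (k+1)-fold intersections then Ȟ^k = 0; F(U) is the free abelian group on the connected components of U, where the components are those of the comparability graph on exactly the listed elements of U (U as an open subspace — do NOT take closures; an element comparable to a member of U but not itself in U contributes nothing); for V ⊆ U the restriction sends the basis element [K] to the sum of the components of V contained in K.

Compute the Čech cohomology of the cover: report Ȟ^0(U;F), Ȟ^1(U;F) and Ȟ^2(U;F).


Ȟ^0 ≅ Z, Ȟ^1 ≅ 0 and Ȟ^2 ≅ Z/2

nerve simplices:
  W12={p17,p25,p31} W13={p7,p10,p31} W14={p6,p7,p13} W15={p13,p16,p24} W16={p1,p16,p17} W23={p3,p8,p31} W24={p14,p19,p26,p28,p32} W25={p3,p19,p20,p30} W26={p17,p27,p32} W34={p7,p12,p15} W35={p3,p18,p22} W36={p5,p15,p18} W45={p13,p19,p35} W46={p15,p32,p34} W56={p16,p18,p33}
  W123={p31} W126={p17} W134={p7} W145={p13} W156={p16} W235={p3} W245={p19} W246={p32} W346={p15} W356={p18}
components per intersection:
  W1: {p1,p6,p7,p10,p13,p16,p17,p21,p24,p25,p31}
  W2: {p3,p8,p14,p17,p19,p20,p23,p25,p26,p27,p28,p29,p30,p31,p32}
  W3: {p3,p5,p7,p8,p10,p11,p12,p15,p18,p22,p31}
  W4: {p4,p6,p7,p12,p13,p14,p15,p19,p26,p28,p32,p34,p35}
  W5: {p2,p3,p13,p16,p18,p19,p20,p22,p24,p30,p33,p35}
  W6: {p1,p5,p9,p15,p16,p17,p18,p27,p32,p33,p34}
  W12: {p17,p25,p31}
  W13: {p7,p10,p31}
  W14: {p6,p7,p13}
  W15: {p13,p16,p24}
  W16: {p1,p16,p17}
  W23: {p3,p8,p31}
  W24: {p14,p19,p26,p28,p32}
  W25: {p3,p19,p20,p30}
  W26: {p17,p27,p32}
  W34: {p7,p12,p15}
  W35: {p3,p18,p22}
  W36: {p5,p15,p18}
  W45: {p13,p19,p35}
  W46: {p15,p32,p34}
  W56: {p16,p18,p33}
  W123: {p31}
  W126: {p17}
  W134: {p7}
  W145: {p13}
  W156: {p16}
  W235: {p3}
  W245: {p19}
  W246: {p32}
  W346: {p15}
  W356: {p18}
C dims 6,15,10; δ0: rk 5, SNF 1^5; δ1: rk 10, SNF 1^9·2
degree 0: 6−5−0 = 1 → Ȟ^0 ≅ Z
degree 1: 15−10−5 = 0 → Ȟ^1 ≅ 0
degree 2: 10−0−10 = 0 plus torsion [2] → Ȟ^2 ≅ Z/2


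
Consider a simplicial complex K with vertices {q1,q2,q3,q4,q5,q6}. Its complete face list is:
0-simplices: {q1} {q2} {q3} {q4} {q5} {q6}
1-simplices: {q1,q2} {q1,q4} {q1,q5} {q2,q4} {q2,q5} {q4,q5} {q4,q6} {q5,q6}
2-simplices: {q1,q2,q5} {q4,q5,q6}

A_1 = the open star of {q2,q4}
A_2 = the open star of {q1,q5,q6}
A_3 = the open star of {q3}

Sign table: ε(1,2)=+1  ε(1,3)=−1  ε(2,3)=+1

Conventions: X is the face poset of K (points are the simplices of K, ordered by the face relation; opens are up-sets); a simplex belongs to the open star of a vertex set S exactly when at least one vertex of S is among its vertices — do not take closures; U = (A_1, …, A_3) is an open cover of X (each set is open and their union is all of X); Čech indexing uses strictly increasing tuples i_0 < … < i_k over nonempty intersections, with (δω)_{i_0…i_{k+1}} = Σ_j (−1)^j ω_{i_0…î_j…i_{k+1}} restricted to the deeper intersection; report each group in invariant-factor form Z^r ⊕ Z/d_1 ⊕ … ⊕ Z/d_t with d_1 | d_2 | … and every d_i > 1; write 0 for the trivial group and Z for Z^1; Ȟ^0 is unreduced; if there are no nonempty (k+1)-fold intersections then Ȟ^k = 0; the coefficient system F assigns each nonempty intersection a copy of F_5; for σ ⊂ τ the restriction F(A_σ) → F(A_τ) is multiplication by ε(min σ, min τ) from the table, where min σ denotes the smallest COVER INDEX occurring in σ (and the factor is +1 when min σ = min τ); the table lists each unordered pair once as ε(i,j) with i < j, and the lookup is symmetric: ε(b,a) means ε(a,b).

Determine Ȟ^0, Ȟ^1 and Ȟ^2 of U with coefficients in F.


nonempty intersections:
  A1={{q2},{q4},{q1,q2},{q1,q4},{q2,q4},{q2,q5},{q4,q5},{q4,q6},{q1,q2,q5},{q4,q5,q6}} A2={{q1},{q5},{q6},{q1,q2},{q1,q4},{q1,q5},{q2,q5},{q4,q5},{q4,q6},{q5,q6},{q1,q2,q5},{q4,q5,q6}} A3={{q3}}
  A12={{q1,q2},{q1,q4},{q2,q5},{q4,q5},{q4,q6},{q1,q2,q5},{q4,q5,q6}}
C dims 3,1; δ0: rk_F5 1
Ȟ^0: (3−1)−0=2 ⇒ Z/5 ⊕ Z/5
Ȟ^1: (1−0)−1=0 ⇒ 0
Ȟ^2: (0−0)−0=0 ⇒ 0

Ȟ^0 ≅ Z/5 ⊕ Z/5, Ȟ^1 ≅ 0, Ȟ^2 ≅ 0


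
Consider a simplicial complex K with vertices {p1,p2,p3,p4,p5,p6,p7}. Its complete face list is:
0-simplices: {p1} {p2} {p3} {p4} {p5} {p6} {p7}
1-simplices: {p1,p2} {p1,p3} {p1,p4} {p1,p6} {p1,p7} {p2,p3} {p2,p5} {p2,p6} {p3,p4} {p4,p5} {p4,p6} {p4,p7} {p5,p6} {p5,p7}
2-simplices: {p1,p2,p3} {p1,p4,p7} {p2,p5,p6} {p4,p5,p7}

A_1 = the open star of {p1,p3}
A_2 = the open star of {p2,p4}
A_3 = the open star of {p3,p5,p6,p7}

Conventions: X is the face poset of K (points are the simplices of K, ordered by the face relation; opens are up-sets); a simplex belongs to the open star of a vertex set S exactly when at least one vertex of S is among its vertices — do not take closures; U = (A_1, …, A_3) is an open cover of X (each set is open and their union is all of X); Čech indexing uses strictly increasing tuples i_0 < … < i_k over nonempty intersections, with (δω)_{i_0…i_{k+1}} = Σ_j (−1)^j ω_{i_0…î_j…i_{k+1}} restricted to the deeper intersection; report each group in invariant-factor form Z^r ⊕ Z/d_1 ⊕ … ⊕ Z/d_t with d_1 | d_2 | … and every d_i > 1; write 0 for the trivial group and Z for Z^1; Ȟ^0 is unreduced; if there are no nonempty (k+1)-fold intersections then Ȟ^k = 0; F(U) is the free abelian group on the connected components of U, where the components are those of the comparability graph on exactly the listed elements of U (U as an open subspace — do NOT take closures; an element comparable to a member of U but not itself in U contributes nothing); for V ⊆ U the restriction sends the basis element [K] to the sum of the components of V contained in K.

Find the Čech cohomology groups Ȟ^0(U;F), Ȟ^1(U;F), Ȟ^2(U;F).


Ȟ^0 = Z; Ȟ^1 = Z^4; Ȟ^2 = 0

cover nerve:
  A1={{p1},{p3},{p1,p2},{p1,p3},{p1,p4},{p1,p6},{p1,p7},{p2,p3},{p3,p4},{p1,p2,p3},{p1,p4,p7}} A2={{p2},{p4},{p1,p2},{p1,p4},{p2,p3},{p2,p5},{p2,p6},{p3,p4},{p4,p5},{p4,p6},{p4,p7},{p1,p2,p3},{p1,p4,p7},{p2,p5,p6},{p4,p5,p7}} A3={{p3},{p5},{p6},{p7},{p1,p3},{p1,p6},{p1,p7},{p2,p3},{p2,p5},{p2,p6},{p3,p4},{p4,p5},{p4,p6},{p4,p7},{p5,p6},{p5,p7},{p1,p2,p3},{p1,p4,p7},{p2,p5,p6},{p4,p5,p7}}
  A12={{p1,p2},{p1,p4},{p2,p3},{p3,p4},{p1,p2,p3},{p1,p4,p7}} A13={{p3},{p1,p3},{p1,p6},{p1,p7},{p2,p3},{p3,p4},{p1,p2,p3},{p1,p4,p7}} A23={{p2,p3},{p2,p5},{p2,p6},{p3,p4},{p4,p5},{p4,p6},{p4,p7},{p1,p2,p3},{p1,p4,p7},{p2,p5,p6},{p4,p5,p7}}
  A123={{p2,p3},{p3,p4},{p1,p2,p3},{p1,p4,p7}}
components per intersection:
  A1: {{p1},{p3},{p1,p2},{p1,p3},{p1,p4},{p1,p6},{p1,p7},{p2,p3},{p3,p4},{p1,p2,p3},{p1,p4,p7}}
  A2: {{p2},{p1,p2},{p2,p3},{p2,p5},{p2,p6},{p1,p2,p3},{p2,p5,p6}} {{p4},{p1,p4},{p3,p4},{p4,p5},{p4,p6},{p4,p7},{p1,p4,p7},{p4,p5,p7}}
  A3: {{p3},{p1,p3},{p2,p3},{p3,p4},{p1,p2,p3}} {{p5},{p6},{p7},{p1,p6},{p1,p7},{p2,p5},{p2,p6},{p4,p5},{p4,p6},{p4,p7},{p5,p6},{p5,p7},{p1,p4,p7},{p2,p5,p6},{p4,p5,p7}}
  A12: {{p1,p2},{p2,p3},{p1,p2,p3}} {{p1,p4},{p1,p4,p7}} {{p3,p4}}
  A13: {{p3},{p1,p3},{p2,p3},{p3,p4},{p1,p2,p3}} {{p1,p6}} {{p1,p7},{p1,p4,p7}}
  A23: {{p2,p3},{p1,p2,p3}} {{p2,p5},{p2,p6},{p2,p5,p6}} {{p3,p4}} {{p4,p5},{p4,p7},{p1,p4,p7},{p4,p5,p7}} {{p4,p6}}
  A123: {{p2,p3},{p1,p2,p3}} {{p3,p4}} {{p1,p4,p7}}
C dims 5,11,3; δ0: rk 4, SNF 1^4; δ1: rk 3, SNF 1^3
Ȟ^0: (5−4)−0=1 ⇒ Z
Ȟ^1: (11−3)−4=4 ⇒ Z^4
Ȟ^2: (3−0)−3=0 ⇒ 0


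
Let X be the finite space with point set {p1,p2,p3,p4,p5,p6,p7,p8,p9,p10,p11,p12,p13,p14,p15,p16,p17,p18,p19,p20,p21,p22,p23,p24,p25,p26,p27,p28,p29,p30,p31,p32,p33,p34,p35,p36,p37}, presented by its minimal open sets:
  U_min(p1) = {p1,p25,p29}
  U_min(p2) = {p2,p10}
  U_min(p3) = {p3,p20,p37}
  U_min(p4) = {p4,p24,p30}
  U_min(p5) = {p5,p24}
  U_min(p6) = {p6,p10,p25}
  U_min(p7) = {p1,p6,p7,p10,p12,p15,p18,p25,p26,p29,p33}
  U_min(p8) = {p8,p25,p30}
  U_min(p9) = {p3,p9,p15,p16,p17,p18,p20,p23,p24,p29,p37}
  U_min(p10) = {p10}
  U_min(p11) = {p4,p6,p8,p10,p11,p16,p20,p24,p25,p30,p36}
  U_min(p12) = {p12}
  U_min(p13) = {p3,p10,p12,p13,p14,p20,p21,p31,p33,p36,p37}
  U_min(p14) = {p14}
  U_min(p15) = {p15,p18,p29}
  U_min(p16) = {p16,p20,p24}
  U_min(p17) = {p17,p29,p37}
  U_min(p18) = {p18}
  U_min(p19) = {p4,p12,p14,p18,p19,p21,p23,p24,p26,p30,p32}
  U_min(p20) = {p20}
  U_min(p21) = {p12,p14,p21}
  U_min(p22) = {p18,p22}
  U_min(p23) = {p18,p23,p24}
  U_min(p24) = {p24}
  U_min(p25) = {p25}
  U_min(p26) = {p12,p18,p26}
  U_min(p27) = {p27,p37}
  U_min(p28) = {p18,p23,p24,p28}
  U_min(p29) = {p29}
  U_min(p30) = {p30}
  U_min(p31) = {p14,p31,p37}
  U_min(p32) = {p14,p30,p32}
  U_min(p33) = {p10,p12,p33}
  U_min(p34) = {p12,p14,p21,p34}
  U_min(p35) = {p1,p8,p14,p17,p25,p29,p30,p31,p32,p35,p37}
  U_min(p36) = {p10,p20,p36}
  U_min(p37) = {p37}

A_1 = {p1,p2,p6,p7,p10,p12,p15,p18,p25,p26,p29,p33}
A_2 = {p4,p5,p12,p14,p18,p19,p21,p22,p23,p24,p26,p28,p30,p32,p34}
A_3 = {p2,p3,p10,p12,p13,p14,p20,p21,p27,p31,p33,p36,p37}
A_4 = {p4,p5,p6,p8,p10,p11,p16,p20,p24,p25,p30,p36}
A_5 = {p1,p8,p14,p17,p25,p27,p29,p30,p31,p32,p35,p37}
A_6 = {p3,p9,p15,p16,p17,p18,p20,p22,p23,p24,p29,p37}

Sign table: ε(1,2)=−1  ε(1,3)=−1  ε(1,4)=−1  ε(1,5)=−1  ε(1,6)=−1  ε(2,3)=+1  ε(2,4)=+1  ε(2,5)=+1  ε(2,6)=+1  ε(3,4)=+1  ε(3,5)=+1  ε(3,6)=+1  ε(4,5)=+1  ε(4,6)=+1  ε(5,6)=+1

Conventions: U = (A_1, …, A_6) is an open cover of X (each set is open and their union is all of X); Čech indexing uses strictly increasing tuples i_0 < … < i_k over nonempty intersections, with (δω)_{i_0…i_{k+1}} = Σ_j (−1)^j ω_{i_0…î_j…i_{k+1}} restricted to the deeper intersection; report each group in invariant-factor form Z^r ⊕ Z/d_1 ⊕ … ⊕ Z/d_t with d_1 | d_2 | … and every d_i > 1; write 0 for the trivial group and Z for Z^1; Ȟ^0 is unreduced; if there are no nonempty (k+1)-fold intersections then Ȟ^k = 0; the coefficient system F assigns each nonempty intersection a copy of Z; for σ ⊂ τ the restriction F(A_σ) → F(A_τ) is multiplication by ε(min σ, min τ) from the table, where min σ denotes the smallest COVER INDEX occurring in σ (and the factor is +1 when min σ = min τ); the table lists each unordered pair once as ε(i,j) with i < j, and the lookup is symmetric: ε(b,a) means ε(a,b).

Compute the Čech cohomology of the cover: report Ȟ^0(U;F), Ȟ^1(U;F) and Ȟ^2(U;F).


nonempty intersections:
  A12={p12,p18,p26} A13={p2,p10,p12,p33} A14={p6,p10,p25} A15={p1,p25,p29} A16={p15,p18,p29} A23={p12,p14,p21} A24={p4,p5,p24,p30} A25={p14,p30,p32} A26={p18,p22,p23,p24} A34={p10,p20,p36} A35={p14,p27,p31,p37} A36={p3,p20,p37} A45={p8,p25,p30} A46={p16,p20,p24} A56={p17,p29,p37}
  A123={p12} A126={p18} A134={p10} A145={p25} A156={p29} A235={p14} A245={p30} A246={p24} A346={p20} A356={p37}
C dims 6,15,10; δ0: rk 5, SNF 1^5; δ1: rk 10, SNF 1^9·2
Ȟ^0: (6−5)−0=1 ⇒ Z
Ȟ^1: (15−10)−5=0 ⇒ 0
Ȟ^2: (10−0)−10=0 plus torsion [2] ⇒ Z/2

Ȟ^0 ≅ Z, Ȟ^1 ≅ 0 and Ȟ^2 ≅ Z/2


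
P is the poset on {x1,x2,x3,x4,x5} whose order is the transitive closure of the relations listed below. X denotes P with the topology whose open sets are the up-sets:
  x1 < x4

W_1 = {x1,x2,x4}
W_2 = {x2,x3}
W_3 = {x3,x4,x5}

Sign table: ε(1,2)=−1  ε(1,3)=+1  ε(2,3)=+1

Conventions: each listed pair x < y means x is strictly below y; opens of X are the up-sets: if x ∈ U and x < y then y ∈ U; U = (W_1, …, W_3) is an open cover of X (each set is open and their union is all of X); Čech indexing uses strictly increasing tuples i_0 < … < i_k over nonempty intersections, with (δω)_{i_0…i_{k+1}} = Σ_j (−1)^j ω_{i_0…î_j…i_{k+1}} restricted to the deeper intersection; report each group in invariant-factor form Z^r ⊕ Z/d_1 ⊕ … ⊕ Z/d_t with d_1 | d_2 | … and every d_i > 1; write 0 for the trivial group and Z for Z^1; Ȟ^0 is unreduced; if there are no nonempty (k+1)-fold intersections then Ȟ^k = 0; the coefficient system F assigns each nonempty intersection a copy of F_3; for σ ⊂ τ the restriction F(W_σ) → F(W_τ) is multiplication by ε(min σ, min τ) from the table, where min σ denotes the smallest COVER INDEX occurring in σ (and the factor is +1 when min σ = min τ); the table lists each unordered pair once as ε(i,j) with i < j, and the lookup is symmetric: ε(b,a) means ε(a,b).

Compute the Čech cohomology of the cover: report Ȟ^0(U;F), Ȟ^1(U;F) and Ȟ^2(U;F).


nerve of the cover:
  W12={x2} W13={x4} W23={x3}
C dims 3,3; δ0: rk_F3 3
Ȟ^0 = (3 − 3) − 0 = 0, so Ȟ^0 ≅ 0
Ȟ^1 = (3 − 0) − 3 = 0, so Ȟ^1 ≅ 0
Ȟ^2 = (0 − 0) − 0 = 0, so Ȟ^2 ≅ 0

Ȟ^0(U;F) ≅ 0; Ȟ^1(U;F) ≅ 0; Ȟ^2(U;F) ≅ 0


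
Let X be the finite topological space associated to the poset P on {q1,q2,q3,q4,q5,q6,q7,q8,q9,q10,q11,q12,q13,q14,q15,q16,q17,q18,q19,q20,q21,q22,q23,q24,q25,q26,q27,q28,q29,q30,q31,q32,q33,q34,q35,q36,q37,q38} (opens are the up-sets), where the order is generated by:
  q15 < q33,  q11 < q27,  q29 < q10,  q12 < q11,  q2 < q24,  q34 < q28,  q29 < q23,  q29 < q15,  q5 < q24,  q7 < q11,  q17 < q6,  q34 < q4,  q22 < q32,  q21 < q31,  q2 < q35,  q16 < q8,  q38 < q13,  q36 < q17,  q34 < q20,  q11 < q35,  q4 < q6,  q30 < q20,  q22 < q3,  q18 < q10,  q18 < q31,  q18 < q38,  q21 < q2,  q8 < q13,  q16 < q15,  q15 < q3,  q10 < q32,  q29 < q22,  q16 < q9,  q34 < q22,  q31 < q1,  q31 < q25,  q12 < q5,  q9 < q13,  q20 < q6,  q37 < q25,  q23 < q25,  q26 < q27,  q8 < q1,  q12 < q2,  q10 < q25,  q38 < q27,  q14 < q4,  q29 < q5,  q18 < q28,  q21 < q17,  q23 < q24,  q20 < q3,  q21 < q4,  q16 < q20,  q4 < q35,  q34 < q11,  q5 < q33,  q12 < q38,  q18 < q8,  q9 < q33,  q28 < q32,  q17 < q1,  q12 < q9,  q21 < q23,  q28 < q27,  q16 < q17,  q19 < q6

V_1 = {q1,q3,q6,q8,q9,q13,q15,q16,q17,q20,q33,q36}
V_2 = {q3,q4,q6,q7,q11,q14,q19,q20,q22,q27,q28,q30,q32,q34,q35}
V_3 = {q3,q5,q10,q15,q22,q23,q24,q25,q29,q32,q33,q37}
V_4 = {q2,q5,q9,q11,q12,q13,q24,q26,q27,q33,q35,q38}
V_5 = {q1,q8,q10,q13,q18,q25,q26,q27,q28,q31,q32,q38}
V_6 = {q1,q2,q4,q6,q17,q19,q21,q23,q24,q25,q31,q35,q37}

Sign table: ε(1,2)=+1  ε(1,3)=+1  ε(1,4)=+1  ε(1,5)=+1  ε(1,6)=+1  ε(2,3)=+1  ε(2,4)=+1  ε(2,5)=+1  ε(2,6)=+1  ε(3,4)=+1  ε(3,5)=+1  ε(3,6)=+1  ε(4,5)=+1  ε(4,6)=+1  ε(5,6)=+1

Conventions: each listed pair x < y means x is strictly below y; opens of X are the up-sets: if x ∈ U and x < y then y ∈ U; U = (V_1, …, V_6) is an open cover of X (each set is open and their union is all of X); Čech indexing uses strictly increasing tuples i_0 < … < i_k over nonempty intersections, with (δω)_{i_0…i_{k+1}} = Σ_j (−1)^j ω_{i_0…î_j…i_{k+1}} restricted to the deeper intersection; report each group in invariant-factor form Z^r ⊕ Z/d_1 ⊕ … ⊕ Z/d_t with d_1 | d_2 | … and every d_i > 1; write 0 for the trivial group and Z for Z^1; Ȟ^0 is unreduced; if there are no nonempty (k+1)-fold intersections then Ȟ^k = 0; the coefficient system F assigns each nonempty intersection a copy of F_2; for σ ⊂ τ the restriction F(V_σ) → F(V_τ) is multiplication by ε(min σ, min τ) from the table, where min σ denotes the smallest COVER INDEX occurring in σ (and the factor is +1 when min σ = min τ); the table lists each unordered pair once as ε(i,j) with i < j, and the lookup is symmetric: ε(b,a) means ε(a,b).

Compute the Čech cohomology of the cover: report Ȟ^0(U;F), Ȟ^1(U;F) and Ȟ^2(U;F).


nonempty intersections:
  V12={q3,q6,q20} V13={q3,q15,q33} V14={q9,q13,q33} V15={q1,q8,q13} V16={q1,q6,q17} V23={q3,q22,q32} V24={q11,q27,q35} V25={q27,q28,q32} V26={q4,q6,q19,q35} V34={q5,q24,q33} V35={q10,q25,q32} V36={q23,q24,q25,q37} V45={q13,q26,q27,q38} V46={q2,q24,q35} V56={q1,q25,q31}
  V123={q3} V126={q6} V134={q33} V145={q13} V156={q1} V235={q32} V245={q27} V246={q35} V346={q24} V356={q25}
C dims 6,15,10; δ0: rk_F2 5; δ1: rk_F2 9
Ȟ^0: (6−5)−0=1 ⇒ Z/2
Ȟ^1: (15−9)−5=1 ⇒ Z/2
Ȟ^2: (10−0)−9=1 ⇒ Z/2

Ȟ^0 ≅ Z/2; Ȟ^1 ≅ Z/2; Ȟ^2 ≅ Z/2


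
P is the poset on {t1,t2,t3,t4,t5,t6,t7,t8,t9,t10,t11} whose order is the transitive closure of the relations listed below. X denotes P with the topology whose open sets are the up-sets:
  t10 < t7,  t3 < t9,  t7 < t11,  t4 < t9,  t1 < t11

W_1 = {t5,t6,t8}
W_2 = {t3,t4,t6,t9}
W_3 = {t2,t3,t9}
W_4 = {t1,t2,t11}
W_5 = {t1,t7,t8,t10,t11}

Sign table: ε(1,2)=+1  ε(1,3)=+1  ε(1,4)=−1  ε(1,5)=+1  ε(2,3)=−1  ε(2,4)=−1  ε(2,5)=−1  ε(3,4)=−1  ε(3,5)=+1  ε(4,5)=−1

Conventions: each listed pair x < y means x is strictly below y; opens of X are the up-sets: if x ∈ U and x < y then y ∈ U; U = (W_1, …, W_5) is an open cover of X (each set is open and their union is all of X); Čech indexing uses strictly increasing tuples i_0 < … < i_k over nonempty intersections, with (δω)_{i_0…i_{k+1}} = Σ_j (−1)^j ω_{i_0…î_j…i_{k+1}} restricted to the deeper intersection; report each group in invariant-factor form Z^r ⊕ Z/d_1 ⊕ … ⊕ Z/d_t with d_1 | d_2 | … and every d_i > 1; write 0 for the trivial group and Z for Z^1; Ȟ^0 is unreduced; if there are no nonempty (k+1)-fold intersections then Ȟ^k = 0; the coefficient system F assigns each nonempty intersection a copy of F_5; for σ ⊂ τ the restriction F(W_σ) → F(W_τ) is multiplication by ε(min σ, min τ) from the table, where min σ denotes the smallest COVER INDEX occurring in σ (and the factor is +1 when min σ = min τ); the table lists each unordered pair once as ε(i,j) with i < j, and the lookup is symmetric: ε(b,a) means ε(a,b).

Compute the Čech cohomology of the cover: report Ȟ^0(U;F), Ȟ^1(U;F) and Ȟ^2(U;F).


intersection data:
  W12={t6} W15={t8} W23={t3,t9} W34={t2} W45={t1,t11}
C dims 5,5; δ0: rk_F5 5
Ȟ^0 = (5 − 5) − 0 = 0, so Ȟ^0 ≅ 0
Ȟ^1 = (5 − 0) − 5 = 0, so Ȟ^1 ≅ 0
Ȟ^2 = (0 − 0) − 0 = 0, so Ȟ^2 ≅ 0

Ȟ^0 ≅ 0,  Ȟ^1 ≅ 0,  Ȟ^2 ≅ 0


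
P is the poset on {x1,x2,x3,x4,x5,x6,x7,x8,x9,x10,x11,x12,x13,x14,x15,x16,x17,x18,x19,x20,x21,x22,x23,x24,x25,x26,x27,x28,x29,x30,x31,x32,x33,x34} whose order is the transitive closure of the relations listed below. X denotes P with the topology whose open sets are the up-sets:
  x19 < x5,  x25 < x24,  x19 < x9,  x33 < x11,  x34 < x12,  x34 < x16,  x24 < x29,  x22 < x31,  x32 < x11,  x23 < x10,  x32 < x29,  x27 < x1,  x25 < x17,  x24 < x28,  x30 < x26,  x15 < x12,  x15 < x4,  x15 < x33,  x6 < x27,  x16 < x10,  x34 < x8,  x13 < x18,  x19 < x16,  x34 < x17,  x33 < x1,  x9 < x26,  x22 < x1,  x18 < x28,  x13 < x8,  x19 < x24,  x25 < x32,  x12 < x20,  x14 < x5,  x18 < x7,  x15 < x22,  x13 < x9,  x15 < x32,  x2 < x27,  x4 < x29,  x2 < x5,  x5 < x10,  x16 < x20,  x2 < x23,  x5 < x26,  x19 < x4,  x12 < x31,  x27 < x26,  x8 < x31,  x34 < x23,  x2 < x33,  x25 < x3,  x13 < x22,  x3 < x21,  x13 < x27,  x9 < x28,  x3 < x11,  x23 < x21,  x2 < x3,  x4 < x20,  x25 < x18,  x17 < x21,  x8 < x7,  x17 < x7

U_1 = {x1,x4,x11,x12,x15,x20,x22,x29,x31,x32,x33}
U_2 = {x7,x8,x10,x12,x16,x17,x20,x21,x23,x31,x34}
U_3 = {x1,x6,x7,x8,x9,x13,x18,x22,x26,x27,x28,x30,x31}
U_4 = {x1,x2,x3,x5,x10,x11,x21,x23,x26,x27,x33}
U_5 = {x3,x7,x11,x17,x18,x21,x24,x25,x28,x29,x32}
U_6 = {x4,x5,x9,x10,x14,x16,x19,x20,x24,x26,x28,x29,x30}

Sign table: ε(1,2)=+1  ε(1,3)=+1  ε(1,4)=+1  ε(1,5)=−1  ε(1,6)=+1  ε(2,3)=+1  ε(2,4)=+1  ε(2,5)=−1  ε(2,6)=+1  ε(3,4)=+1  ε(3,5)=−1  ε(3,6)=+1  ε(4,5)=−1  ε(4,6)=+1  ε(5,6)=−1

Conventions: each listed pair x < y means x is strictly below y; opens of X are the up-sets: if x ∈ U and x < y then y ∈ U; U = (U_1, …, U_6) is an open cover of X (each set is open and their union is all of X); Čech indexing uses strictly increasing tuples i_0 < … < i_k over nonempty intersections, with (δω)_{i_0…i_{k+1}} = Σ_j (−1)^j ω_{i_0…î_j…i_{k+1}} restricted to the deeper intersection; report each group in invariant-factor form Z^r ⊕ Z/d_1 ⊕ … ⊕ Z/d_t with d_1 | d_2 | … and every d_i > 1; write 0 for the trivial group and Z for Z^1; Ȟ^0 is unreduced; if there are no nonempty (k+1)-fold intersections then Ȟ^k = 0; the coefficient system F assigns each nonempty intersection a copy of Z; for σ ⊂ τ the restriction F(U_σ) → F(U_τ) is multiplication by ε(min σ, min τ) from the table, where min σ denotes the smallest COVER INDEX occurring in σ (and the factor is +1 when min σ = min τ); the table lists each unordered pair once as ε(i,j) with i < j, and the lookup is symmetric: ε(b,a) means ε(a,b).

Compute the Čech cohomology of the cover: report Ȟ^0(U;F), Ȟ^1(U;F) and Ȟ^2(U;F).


nonempty overlaps:
  U12={x12,x20,x31} U13={x1,x22,x31} U14={x1,x11,x33} U15={x11,x29,x32} U16={x4,x20,x29} U23={x7,x8,x31} U24={x10,x21,x23} U25={x7,x17,x21} U26={x10,x16,x20} U34={x1,x26,x27} U35={x7,x18,x28} U36={x9,x26,x28,x30} U45={x3,x11,x21} U46={x5,x10,x26} U56={x24,x28,x29}
  U123={x31} U126={x20} U134={x1} U145={x11} U156={x29} U235={x7} U245={x21} U246={x10} U346={x26} U356={x28}
C dims 6,15,10; δ0: rk 5, SNF 1^5; δ1: rk 10, SNF 1^9·2
degree 0: 6−5−0 = 1 → Ȟ^0 ≅ Z
degree 1: 15−10−5 = 0 → Ȟ^1 ≅ 0
degree 2: 10−0−10 = 0 plus torsion [2] → Ȟ^2 ≅ Z/2

Ȟ^0 ≅ Z, Ȟ^1 ≅ 0 and Ȟ^2 ≅ Z/2


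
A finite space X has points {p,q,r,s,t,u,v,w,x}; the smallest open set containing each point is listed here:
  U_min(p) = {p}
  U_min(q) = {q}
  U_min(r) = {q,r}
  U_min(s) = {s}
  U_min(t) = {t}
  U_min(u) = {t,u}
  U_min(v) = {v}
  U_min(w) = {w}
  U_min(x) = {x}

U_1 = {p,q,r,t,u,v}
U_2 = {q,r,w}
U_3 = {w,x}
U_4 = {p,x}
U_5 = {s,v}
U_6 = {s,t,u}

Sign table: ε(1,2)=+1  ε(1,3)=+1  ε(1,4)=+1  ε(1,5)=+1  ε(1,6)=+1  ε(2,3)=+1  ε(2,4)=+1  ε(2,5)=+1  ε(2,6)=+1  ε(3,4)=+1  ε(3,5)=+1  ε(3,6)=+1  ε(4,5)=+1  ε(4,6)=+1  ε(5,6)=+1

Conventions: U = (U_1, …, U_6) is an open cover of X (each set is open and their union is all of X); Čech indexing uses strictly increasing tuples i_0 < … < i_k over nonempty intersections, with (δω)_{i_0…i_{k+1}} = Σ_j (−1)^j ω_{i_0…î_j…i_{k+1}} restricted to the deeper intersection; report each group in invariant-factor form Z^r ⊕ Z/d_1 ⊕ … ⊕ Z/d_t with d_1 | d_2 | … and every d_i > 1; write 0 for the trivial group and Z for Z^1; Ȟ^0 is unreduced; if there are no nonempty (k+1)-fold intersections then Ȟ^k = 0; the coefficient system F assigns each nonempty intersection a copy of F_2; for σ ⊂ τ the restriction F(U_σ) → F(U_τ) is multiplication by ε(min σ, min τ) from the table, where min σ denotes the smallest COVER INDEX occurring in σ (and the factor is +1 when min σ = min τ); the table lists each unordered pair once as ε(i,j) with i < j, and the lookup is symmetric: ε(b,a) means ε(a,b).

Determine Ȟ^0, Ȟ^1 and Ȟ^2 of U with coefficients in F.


nerve of the cover:
  U12={q,r} U14={p} U15={v} U16={t,u} U23={w} U34={x} U56={s}
C dims 6,7; δ0: rk_F2 5
Ȟ^0 = (6 − 5) − 0 = 1, so Ȟ^0 ≅ Z/2
Ȟ^1 = (7 − 0) − 5 = 2, so Ȟ^1 ≅ Z/2 ⊕ Z/2
Ȟ^2 = (0 − 0) − 0 = 0, so Ȟ^2 ≅ 0

Ȟ^0 = Z/2, Ȟ^1 = Z/2 ⊕ Z/2, Ȟ^2 = 0


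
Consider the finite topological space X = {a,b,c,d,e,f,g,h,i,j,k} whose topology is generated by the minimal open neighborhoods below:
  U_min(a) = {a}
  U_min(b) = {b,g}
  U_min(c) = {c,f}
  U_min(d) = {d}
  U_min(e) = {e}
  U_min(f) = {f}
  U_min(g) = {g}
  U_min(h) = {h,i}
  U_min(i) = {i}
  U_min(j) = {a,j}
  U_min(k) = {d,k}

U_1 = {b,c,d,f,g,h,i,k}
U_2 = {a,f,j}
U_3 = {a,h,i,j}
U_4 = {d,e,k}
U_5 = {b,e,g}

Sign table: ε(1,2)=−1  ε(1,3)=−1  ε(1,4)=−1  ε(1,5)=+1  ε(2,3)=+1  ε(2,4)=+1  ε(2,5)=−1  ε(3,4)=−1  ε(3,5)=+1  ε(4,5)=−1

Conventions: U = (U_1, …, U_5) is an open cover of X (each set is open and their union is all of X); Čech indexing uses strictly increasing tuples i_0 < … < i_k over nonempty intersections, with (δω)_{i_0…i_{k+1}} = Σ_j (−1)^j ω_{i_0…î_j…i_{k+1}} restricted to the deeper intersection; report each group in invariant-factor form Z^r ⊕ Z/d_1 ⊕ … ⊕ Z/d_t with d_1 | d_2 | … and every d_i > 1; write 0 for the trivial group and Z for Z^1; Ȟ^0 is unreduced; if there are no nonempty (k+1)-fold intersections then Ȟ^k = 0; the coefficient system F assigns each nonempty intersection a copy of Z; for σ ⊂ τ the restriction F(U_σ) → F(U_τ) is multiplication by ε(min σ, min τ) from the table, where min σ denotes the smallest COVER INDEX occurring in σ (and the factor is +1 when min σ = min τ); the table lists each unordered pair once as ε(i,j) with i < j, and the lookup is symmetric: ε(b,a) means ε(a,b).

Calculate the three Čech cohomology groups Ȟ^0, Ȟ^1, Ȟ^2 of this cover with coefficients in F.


cover nerve:
  U12={f} U13={h,i} U14={d,k} U15={b,g} U23={a,j} U45={e}
C dims 5,6; δ0: rk 4, SNF 1^4
Ȟ^0: (5−4)−0=1 ⇒ Z
Ȟ^1: (6−0)−4=2 ⇒ Z^2
Ȟ^2: (0−0)−0=0 ⇒ 0

Ȟ^0(U;F) ≅ Z,  Ȟ^1(U;F) ≅ Z^2,  Ȟ^2(U;F) ≅ 0
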